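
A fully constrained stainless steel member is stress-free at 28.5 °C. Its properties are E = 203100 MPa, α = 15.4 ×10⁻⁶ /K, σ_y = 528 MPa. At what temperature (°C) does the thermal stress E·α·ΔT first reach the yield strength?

E = 203100 MPa = 203.1 GPa.
E·α·ΔT = 528.0 MPa ⇒ ΔT = 528.0 / (203.1×10³ × 15.4×10⁻⁶) = 168.8 K.
T = 28.5 + 168.8 = 197.3 °C.

197 °C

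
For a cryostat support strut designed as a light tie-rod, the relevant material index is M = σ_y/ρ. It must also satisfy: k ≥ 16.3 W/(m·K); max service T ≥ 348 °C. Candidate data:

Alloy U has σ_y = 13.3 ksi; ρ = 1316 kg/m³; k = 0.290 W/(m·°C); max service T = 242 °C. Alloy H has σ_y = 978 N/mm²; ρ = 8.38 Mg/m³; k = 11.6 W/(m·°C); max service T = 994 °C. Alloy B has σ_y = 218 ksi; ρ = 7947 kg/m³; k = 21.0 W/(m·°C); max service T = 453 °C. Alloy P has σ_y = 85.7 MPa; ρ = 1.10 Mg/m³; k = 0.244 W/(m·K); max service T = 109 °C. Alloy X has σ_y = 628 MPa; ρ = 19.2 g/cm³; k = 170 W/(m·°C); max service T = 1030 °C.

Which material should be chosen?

alloy B

Screen on constraints: k ≥ 16.3 W/(m·K); max service T ≥ 348 °C. Survivors: alloy B, alloy X.
After converting to SI:
  alloy B: σ_y = 1503 MPa, ρ = 7947 kg/m³
  alloy X: σ_y = 628.0 MPa, ρ = 19200 kg/m³
  alloy B: M = 189 kN·m/kg
  alloy X: M = 32.7 kN·m/kg
Highest index: alloy B.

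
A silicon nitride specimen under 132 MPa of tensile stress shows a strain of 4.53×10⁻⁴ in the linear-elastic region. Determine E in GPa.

E = σ/ε = 132 MPa / 4.53×10⁻⁴ = 291400 MPa = 291 GPa.

291 GPa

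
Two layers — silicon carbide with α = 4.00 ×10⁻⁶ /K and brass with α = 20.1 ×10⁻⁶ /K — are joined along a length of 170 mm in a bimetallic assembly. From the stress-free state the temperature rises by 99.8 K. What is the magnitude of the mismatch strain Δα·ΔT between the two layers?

Δα = |4.00 − 20.1|×10⁻⁶/K = 16.1×10⁻⁶/K.
Mismatch strain = Δα·ΔT = 16.1×10⁻⁶ × 99.8 = 1.61×10⁻³.

1.61×10⁻³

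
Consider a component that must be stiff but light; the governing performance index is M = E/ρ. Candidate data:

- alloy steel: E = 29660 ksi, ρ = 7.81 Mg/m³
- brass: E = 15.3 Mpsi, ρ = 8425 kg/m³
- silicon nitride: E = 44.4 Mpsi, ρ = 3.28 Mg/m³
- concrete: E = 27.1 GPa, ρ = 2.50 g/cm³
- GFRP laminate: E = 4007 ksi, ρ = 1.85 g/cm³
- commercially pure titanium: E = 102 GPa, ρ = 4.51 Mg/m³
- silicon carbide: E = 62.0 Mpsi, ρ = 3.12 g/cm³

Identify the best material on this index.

After converting to SI:
  alloy steel: E = 204.5 GPa, ρ = 7810 kg/m³
  brass: E = 105.5 GPa, ρ = 8425 kg/m³
  silicon nitride: E = 306.1 GPa, ρ = 3280 kg/m³
  concrete: E = 27.10 GPa, ρ = 2500 kg/m³
  GFRP laminate: E = 27.63 GPa, ρ = 1850 kg/m³
  commercially pure titanium: E = 102.0 GPa, ρ = 4510 kg/m³
  silicon carbide: E = 427.5 GPa, ρ = 3120 kg/m³
  silicon carbide: M = 137 MN·m/kg
  silicon nitride: M = 93.3 MN·m/kg
  alloy steel: M = 26.2 MN·m/kg
  commercially pure titanium: M = 22.6 MN·m/kg
  GFRP laminate: M = 14.9 MN·m/kg
  brass: M = 12.5 MN·m/kg
  concrete: M = 10.8 MN·m/kg
Silicon carbide ranks first.

silicon carbide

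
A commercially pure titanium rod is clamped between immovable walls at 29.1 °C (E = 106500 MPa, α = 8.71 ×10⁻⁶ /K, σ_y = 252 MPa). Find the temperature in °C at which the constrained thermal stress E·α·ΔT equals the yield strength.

301 °C

E = 106500 MPa = 106.5 GPa.
E·α·ΔT = 252.0 MPa ⇒ ΔT = 252.0 / (106.5×10³ × 8.71×10⁻⁶) = 271.7 K.
T = 29.1 + 271.7 = 300.8 °C.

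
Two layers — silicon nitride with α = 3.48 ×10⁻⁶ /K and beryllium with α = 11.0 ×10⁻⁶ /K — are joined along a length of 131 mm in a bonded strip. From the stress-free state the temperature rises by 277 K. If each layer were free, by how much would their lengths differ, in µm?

273 µm

Δα = |3.48 − 11.0|×10⁻⁶/K = 7.52×10⁻⁶/K.
ΔL_mismatch = Δα·L·ΔT = 7.52×10⁻⁶ × 131.0 mm × 277.0 K = 273 µm.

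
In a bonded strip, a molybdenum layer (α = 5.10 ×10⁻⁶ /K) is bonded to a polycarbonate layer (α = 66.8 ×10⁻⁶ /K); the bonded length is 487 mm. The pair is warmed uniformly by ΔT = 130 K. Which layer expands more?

α(molybdenum) = 5.10×10⁻⁶/K vs α(polycarbonate) = 66.8×10⁻⁶/K.
Higher α expands more for the same ΔT: polycarbonate.

polycarbonate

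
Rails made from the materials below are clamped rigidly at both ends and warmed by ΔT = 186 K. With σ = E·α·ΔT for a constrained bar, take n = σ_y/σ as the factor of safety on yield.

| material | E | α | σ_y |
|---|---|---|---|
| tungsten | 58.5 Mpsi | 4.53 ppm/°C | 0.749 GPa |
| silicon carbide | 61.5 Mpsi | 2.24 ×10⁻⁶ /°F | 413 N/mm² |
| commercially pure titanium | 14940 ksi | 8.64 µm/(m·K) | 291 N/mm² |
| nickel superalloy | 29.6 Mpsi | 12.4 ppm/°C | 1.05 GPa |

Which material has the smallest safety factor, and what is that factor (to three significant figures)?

silicon carbide, n = 1.30

Per material, after unit conversion:
  tungsten: E = 403.3, α = 4.53, σ_y = 749.0 → σ = 340 MPa, n = 2.20
  silicon carbide: E = 424.0, α = 4.03, σ_y = 413.0 → σ = 318 MPa, n = 1.30
  commercially pure titanium: E = 103.0, α = 8.64, σ_y = 291.0 → σ = 166 MPa, n = 1.76
  nickel superalloy: E = 204.1, α = 12.4, σ_y = 1050 → σ = 471 MPa, n = 2.23
Smallest n: silicon carbide with n = 1.30.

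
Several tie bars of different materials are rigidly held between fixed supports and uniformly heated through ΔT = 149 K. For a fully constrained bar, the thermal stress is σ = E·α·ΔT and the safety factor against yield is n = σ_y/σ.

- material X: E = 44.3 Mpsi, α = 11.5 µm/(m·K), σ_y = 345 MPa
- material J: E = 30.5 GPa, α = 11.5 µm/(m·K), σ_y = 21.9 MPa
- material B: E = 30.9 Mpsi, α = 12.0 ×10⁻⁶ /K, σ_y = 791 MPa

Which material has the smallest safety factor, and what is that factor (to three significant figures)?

material J, n = 0.419

Converting E to GPa, α to ×10⁻⁶/K, σ_y to MPa, then σ and n for each:
  material X: E = 305.4, α = 11.5, σ_y = 345.0 → σ = 523 MPa, n = 0.659
  material J: E = 30.50, α = 11.5, σ_y = 21.90 → σ = 52.3 MPa, n = 0.419
  material B: E = 213.0, α = 12.0, σ_y = 791.0 → σ = 381 MPa, n = 2.08
Smallest n: material J with n = 0.419.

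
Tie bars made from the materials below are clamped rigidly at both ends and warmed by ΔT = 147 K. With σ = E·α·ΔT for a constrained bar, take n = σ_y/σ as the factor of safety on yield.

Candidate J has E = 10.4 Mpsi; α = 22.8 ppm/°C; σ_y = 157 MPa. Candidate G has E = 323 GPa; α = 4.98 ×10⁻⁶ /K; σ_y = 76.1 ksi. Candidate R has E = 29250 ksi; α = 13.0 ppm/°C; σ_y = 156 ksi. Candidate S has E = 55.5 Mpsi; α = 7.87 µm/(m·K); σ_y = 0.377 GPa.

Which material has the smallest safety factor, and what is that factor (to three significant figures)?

candidate J, n = 0.653

Converting E to GPa, α to ×10⁻⁶/K, σ_y to MPa, then σ and n for each:
  candidate J: E = 71.71, α = 22.8, σ_y = 157.0 → σ = 240 MPa, n = 0.653
  candidate G: E = 323.0, α = 4.98, σ_y = 524.7 → σ = 236 MPa, n = 2.22
  candidate R: E = 201.7, α = 13.0, σ_y = 1076 → σ = 385 MPa, n = 2.79
  candidate S: E = 382.7, α = 7.87, σ_y = 377.0 → σ = 443 MPa, n = 0.852
Smallest n: candidate J with n = 0.653.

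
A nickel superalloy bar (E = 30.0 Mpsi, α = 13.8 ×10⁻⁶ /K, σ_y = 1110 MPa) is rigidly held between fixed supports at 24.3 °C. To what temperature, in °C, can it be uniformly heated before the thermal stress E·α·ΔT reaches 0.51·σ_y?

223 °C

E = 30.0 Mpsi = 206.8 GPa.
E·α·ΔT = 566.1 MPa ⇒ ΔT = 566.1 / (206.8×10³ × 13.8×10⁻⁶) = 198.3 K.
T = 24.3 + 198.3 = 222.6 °C.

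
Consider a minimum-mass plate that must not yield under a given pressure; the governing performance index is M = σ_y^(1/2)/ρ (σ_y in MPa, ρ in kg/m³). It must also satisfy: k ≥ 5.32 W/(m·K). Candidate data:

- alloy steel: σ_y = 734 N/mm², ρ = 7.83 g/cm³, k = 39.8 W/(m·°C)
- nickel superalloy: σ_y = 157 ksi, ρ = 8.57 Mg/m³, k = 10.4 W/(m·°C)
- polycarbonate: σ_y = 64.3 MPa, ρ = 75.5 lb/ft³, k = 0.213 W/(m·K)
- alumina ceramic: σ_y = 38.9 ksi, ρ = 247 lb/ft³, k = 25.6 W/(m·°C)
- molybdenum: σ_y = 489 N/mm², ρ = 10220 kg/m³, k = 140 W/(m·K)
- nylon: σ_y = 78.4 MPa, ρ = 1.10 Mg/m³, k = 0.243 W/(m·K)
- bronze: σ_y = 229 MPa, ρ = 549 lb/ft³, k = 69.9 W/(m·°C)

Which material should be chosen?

Screen on constraints: k ≥ 5.32 W/(m·K). Survivors: alloy steel, nickel superalloy, alumina ceramic, molybdenum, bronze.
Putting every candidate on a common basis:
  alloy steel: σ_y = 734.0 MPa, ρ = 7830 kg/m³
  nickel superalloy: σ_y = 1082 MPa, ρ = 8570 kg/m³
  alumina ceramic: σ_y = 268.2 MPa, ρ = 3957 kg/m³
  molybdenum: σ_y = 489.0 MPa, ρ = 10220 kg/m³
  bronze: σ_y = 229.0 MPa, ρ = 8794 kg/m³
  alumina ceramic: M = 4.14×10⁻³
  nickel superalloy: M = 3.84×10⁻³
  alloy steel: M = 3.46×10⁻³
  molybdenum: M = 2.16×10⁻³
  bronze: M = 1.72×10⁻³
The maximum is for alumina ceramic.

alumina ceramic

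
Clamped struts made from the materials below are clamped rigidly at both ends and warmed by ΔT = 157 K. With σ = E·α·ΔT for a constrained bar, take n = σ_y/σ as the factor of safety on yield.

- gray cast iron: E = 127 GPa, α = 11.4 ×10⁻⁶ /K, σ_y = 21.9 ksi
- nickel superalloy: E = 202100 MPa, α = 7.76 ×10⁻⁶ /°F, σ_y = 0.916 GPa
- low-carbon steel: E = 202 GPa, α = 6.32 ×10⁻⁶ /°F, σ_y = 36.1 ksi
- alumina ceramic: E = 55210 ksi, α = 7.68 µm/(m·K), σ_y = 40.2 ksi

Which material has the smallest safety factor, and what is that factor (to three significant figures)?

With everything in SI (GPa, ×10⁻⁶/K, MPa):
  gray cast iron: E = 127.0, α = 11.4, σ_y = 151.0 → σ = 227 MPa, n = 0.664
  nickel superalloy: E = 202.1, α = 14.0, σ_y = 916.0 → σ = 443 MPa, n = 2.07
  low-carbon steel: E = 202.0, α = 11.4, σ_y = 248.9 → σ = 361 MPa, n = 0.690
  alumina ceramic: E = 380.7, α = 7.68, σ_y = 277.2 → σ = 459 MPa, n = 0.604
Alumina ceramic has the lowest safety factor, n = 0.604.

alumina ceramic, n = 0.604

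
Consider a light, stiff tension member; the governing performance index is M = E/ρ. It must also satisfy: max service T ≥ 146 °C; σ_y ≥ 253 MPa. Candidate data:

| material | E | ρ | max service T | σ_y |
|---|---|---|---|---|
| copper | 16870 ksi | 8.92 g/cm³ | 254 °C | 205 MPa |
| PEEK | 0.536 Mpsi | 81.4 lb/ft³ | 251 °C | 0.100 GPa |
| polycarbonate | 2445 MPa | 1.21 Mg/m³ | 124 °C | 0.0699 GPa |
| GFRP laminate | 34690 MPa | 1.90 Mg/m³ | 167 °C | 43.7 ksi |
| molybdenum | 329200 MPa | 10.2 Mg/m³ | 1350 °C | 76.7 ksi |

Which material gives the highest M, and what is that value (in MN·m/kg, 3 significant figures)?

molybdenum, M = 32.3 MN·m/kg

Screen on constraints: max service T ≥ 146 °C; σ_y ≥ 253 MPa. Survivors: GFRP laminate, molybdenum.
After converting to SI:
  GFRP laminate: E = 34.69 GPa, ρ = 1900 kg/m³
  molybdenum: E = 329.2 GPa, ρ = 10200 kg/m³
  molybdenum: M = 32.3 MN·m/kg
  GFRP laminate: M = 18.3 MN·m/kg
Molybdenum has the largest M.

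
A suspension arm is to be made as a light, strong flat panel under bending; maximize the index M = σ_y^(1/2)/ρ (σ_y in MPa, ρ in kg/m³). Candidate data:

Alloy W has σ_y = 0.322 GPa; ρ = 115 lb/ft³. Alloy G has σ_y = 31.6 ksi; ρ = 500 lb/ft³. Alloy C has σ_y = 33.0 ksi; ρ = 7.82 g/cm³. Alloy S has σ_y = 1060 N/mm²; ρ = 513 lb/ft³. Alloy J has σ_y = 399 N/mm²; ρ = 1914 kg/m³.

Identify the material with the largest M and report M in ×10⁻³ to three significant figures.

Putting every candidate on a common basis:
  alloy W: σ_y = 322.0 MPa, ρ = 1842 kg/m³
  alloy G: σ_y = 217.9 MPa, ρ = 8009 kg/m³
  alloy C: σ_y = 227.5 MPa, ρ = 7820 kg/m³
  alloy S: σ_y = 1060 MPa, ρ = 8217 kg/m³
  alloy J: σ_y = 399.0 MPa, ρ = 1914 kg/m³
  alloy J: M = 10.4×10⁻³
  alloy W: M = 9.74×10⁻³
  alloy S: M = 3.96×10⁻³
  alloy C: M = 1.93×10⁻³
  alloy G: M = 1.84×10⁻³
Highest index: alloy J.

alloy J, M = 10.4×10⁻³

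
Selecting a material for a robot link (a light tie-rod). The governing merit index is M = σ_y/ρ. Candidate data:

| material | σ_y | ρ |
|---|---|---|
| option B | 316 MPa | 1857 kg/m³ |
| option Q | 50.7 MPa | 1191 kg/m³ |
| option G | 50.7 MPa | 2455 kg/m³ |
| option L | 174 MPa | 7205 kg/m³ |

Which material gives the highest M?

option B

Per-candidate index values:
  option B: M = 170 kN·m/kg
  option Q: M = 42.6 kN·m/kg
  option L: M = 24.1 kN·m/kg
  option G: M = 20.7 kN·m/kg
The maximum is for option B.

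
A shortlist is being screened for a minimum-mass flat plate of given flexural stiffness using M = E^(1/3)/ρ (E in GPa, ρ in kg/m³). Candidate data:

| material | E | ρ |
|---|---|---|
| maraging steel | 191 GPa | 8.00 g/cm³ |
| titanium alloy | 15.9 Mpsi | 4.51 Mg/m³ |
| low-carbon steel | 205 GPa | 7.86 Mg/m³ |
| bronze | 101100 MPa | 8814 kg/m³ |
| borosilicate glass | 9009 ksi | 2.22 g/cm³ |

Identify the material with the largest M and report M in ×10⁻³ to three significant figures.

borosilicate glass, M = 1.78×10⁻³

After converting to SI:
  maraging steel: E = 191.0 GPa, ρ = 8000 kg/m³
  titanium alloy: E = 109.6 GPa, ρ = 4510 kg/m³
  low-carbon steel: E = 205.0 GPa, ρ = 7860 kg/m³
  bronze: E = 101.1 GPa, ρ = 8814 kg/m³
  borosilicate glass: E = 62.11 GPa, ρ = 2220 kg/m³
  borosilicate glass: M = 1.78×10⁻³
  titanium alloy: M = 1.06×10⁻³
  low-carbon steel: M = 0.750×10⁻³
  maraging steel: M = 0.720×10⁻³
  bronze: M = 0.529×10⁻³
Borosilicate glass ranks first.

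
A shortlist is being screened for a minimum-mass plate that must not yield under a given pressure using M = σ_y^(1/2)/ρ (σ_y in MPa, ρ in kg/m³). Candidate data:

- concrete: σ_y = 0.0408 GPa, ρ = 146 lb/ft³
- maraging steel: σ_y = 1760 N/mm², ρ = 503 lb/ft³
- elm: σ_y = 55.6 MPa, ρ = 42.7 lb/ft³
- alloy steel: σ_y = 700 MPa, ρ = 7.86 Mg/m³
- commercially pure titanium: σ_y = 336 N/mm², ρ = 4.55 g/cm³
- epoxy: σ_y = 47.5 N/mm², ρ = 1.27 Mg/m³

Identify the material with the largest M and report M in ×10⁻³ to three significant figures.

Convert each candidate to consistent units, then evaluate M:
  concrete: σ_y = 40.80 MPa, ρ = 2339 kg/m³
  maraging steel: σ_y = 1760 MPa, ρ = 8057 kg/m³
  elm: σ_y = 55.60 MPa, ρ = 684.0 kg/m³
  alloy steel: σ_y = 700.0 MPa, ρ = 7860 kg/m³
  commercially pure titanium: σ_y = 336.0 MPa, ρ = 4550 kg/m³
  epoxy: σ_y = 47.50 MPa, ρ = 1270 kg/m³
  elm: M = 10.9×10⁻³
  epoxy: M = 5.43×10⁻³
  maraging steel: M = 5.21×10⁻³
  commercially pure titanium: M = 4.03×10⁻³
  alloy steel: M = 3.37×10⁻³
  concrete: M = 2.73×10⁻³
The maximum is for elm.

elm, M = 10.9×10⁻³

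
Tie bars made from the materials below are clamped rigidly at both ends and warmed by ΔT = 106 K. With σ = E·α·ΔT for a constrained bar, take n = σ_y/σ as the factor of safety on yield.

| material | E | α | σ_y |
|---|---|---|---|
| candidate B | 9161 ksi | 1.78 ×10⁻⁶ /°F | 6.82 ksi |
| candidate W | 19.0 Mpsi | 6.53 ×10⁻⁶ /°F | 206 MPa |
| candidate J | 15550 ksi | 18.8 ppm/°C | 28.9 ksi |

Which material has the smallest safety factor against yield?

candidate J

With everything in SI (GPa, ×10⁻⁶/K, MPa):
  candidate B: E = 63.16, α = 3.20, σ_y = 47.02 → σ = 21.5 MPa, n = 2.19
  candidate W: E = 131.0, α = 11.8, σ_y = 206.0 → σ = 163 MPa, n = 1.26
  candidate J: E = 107.2, α = 18.8, σ_y = 199.3 → σ = 214 MPa, n = 0.933
The minimum is candidate J at n = 0.933.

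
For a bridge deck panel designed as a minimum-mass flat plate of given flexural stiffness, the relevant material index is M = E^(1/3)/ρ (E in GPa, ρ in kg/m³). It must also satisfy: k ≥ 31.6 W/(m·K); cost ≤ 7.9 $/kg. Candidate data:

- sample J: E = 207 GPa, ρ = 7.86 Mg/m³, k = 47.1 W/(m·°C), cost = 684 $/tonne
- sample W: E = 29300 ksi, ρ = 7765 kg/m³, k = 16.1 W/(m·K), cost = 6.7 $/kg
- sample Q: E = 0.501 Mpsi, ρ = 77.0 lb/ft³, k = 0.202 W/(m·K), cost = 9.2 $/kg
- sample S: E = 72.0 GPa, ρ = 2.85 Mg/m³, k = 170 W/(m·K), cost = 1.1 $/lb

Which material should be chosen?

sample S

Screen on constraints: k ≥ 31.6 W/(m·K); cost ≤ 7.9 $/kg. Survivors: sample J, sample S.
Convert each candidate to consistent units, then evaluate M:
  sample J: E = 207.0 GPa, ρ = 7860 kg/m³
  sample S: E = 72.00 GPa, ρ = 2850 kg/m³
  sample S: M = 1.46×10⁻³
  sample J: M = 0.753×10⁻³
Sample S has the largest M.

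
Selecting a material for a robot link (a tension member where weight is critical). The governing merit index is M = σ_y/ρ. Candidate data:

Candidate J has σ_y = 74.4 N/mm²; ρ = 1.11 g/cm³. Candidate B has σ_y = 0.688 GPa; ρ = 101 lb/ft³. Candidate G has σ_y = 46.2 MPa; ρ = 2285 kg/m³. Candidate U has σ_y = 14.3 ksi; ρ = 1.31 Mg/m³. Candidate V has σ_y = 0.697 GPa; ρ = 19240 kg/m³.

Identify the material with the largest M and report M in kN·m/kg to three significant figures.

In SI units:
  candidate J: σ_y = 74.40 MPa, ρ = 1110 kg/m³
  candidate B: σ_y = 688.0 MPa, ρ = 1618 kg/m³
  candidate G: σ_y = 46.20 MPa, ρ = 2285 kg/m³
  candidate U: σ_y = 98.60 MPa, ρ = 1310 kg/m³
  candidate V: σ_y = 697.0 MPa, ρ = 19240 kg/m³
  candidate B: M = 425 kN·m/kg
  candidate U: M = 75.3 kN·m/kg
  candidate J: M = 67.0 kN·m/kg
  candidate V: M = 36.2 kN·m/kg
  candidate G: M = 20.2 kN·m/kg
Candidate B ranks first.

candidate B, M = 425 kN·m/kg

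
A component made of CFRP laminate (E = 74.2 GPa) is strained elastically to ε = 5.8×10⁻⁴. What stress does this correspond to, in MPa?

σ = E·ε = 74200 MPa × 5.8×10⁻⁴ = 43.0 MPa.

43.0 MPa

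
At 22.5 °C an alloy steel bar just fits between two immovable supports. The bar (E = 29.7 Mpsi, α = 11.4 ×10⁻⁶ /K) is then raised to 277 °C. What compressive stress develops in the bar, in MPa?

E = 29.7 Mpsi = 204.8 GPa.
ΔT = 254.5 K. Constrained thermal stress σ = E·α·ΔT = 204.8×10³ MPa × 11.4×10⁻⁶ × 254.5 = 594 MPa (compressive).

594 MPa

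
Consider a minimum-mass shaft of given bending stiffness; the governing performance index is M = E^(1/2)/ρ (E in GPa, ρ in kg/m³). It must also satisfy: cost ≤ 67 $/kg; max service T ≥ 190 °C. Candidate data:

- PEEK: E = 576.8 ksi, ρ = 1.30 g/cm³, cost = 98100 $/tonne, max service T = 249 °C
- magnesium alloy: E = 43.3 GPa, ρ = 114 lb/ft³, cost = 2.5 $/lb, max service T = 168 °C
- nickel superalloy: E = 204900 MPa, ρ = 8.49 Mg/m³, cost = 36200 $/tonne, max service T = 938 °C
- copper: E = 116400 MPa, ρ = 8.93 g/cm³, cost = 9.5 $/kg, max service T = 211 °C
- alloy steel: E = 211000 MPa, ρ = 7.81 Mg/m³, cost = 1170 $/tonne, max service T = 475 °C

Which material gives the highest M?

alloy steel

Screen on constraints: cost ≤ 67 $/kg; max service T ≥ 190 °C. Survivors: nickel superalloy, copper, alloy steel.
Normalizing units and computing the index:
  nickel superalloy: E = 204.9 GPa, ρ = 8490 kg/m³
  copper: E = 116.4 GPa, ρ = 8930 kg/m³
  alloy steel: E = 211.0 GPa, ρ = 7810 kg/m³
  alloy steel: M = 1.86×10⁻³
  nickel superalloy: M = 1.69×10⁻³
  copper: M = 1.21×10⁻³
The maximum is for alloy steel.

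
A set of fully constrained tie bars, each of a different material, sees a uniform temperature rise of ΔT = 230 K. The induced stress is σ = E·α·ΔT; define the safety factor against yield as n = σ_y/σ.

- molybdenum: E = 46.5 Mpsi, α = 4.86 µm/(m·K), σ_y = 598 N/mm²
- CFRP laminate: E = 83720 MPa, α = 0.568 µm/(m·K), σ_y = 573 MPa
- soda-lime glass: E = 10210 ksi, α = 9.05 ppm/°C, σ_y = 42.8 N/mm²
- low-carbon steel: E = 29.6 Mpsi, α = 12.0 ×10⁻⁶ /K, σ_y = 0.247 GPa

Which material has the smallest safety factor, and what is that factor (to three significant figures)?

soda-lime glass, n = 0.292

Converting E to GPa, α to ×10⁻⁶/K, σ_y to MPa, then σ and n for each:
  molybdenum: E = 320.6, α = 4.86, σ_y = 598.0 → σ = 358 MPa, n = 1.67
  CFRP laminate: E = 83.72, α = 0.568, σ_y = 573.0 → σ = 10.9 MPa, n = 52.4
  soda-lime glass: E = 70.40, α = 9.05, σ_y = 42.80 → σ = 147 MPa, n = 0.292
  low-carbon steel: E = 204.1, α = 12.0, σ_y = 247.0 → σ = 563 MPa, n = 0.439
Smallest n: soda-lime glass with n = 0.292.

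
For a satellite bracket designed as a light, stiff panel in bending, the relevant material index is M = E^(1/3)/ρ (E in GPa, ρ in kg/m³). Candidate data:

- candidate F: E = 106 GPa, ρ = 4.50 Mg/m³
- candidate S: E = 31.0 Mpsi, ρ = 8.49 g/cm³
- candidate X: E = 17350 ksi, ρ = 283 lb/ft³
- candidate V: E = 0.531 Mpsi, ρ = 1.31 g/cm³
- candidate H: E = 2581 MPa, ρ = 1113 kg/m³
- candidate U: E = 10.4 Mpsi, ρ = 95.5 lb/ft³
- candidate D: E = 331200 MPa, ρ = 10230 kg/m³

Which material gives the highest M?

In SI units:
  candidate F: E = 106.0 GPa, ρ = 4500 kg/m³
  candidate S: E = 213.7 GPa, ρ = 8490 kg/m³
  candidate X: E = 119.6 GPa, ρ = 4533 kg/m³
  candidate V: E = 3.661 GPa, ρ = 1310 kg/m³
  candidate H: E = 2.581 GPa, ρ = 1113 kg/m³
  candidate U: E = 71.71 GPa, ρ = 1530 kg/m³
  candidate D: E = 331.2 GPa, ρ = 10230 kg/m³
  candidate U: M = 2.72×10⁻³
  candidate H: M = 1.23×10⁻³
  candidate V: M = 1.18×10⁻³
  candidate X: M = 1.09×10⁻³
  candidate F: M = 1.05×10⁻³
  candidate S: M = 0.704×10⁻³
  candidate D: M = 0.676×10⁻³
Highest index: candidate U.

candidate U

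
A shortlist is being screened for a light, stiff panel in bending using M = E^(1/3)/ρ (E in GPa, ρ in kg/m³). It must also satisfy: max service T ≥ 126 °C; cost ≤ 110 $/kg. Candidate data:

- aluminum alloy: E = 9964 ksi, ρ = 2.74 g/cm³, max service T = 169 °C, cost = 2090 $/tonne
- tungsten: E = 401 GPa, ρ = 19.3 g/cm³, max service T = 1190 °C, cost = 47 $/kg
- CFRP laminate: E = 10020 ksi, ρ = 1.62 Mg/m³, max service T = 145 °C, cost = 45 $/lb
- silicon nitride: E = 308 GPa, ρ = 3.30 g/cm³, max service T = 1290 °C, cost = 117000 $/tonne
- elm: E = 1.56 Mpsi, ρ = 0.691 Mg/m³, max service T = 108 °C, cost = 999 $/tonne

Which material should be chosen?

Screen on constraints: max service T ≥ 126 °C; cost ≤ 110 $/kg. Survivors: aluminum alloy, tungsten, CFRP laminate.
Normalizing units and computing the index:
  aluminum alloy: E = 68.70 GPa, ρ = 2740 kg/m³
  tungsten: E = 401.0 GPa, ρ = 19300 kg/m³
  CFRP laminate: E = 69.09 GPa, ρ = 1620 kg/m³
  CFRP laminate: M = 2.53×10⁻³
  aluminum alloy: M = 1.49×10⁻³
  tungsten: M = 0.382×10⁻³
Highest index: CFRP laminate.

CFRP laminate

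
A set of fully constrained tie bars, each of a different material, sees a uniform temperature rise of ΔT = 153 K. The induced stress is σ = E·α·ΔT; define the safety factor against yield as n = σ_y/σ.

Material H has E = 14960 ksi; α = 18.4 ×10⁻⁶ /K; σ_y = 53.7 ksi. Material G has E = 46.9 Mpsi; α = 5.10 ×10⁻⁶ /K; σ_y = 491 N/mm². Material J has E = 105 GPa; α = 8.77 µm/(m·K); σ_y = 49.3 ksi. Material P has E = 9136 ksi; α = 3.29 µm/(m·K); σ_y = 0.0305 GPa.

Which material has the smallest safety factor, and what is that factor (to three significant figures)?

In consistent units (E in GPa, α in ×10⁻⁶/K, σ_y in MPa):
  material H: E = 103.1, α = 18.4, σ_y = 370.2 → σ = 290 MPa, n = 1.28
  material G: E = 323.4, α = 5.10, σ_y = 491.0 → σ = 252 MPa, n = 1.95
  material J: E = 105.0, α = 8.77, σ_y = 339.9 → σ = 141 MPa, n = 2.41
  material P: E = 62.99, α = 3.29, σ_y = 30.50 → σ = 31.7 MPa, n = 0.962
The minimum is material P at n = 0.962.

material P, n = 0.962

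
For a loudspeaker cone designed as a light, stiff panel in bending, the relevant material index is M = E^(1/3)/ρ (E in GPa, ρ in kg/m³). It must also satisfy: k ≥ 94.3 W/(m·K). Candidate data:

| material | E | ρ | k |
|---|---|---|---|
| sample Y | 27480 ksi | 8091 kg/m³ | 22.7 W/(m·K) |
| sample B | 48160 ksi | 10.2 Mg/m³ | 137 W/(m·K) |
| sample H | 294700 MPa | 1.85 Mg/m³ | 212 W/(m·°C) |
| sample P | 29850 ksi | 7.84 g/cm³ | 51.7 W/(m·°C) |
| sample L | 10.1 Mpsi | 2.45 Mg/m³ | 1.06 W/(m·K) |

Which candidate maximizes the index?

sample H

Screen on constraints: k ≥ 94.3 W/(m·K). Survivors: sample B, sample H.
After converting to SI:
  sample B: E = 332.1 GPa, ρ = 10200 kg/m³
  sample H: E = 294.7 GPa, ρ = 1850 kg/m³
  sample H: M = 3.60×10⁻³
  sample B: M = 0.679×10⁻³
Sample H has the largest M.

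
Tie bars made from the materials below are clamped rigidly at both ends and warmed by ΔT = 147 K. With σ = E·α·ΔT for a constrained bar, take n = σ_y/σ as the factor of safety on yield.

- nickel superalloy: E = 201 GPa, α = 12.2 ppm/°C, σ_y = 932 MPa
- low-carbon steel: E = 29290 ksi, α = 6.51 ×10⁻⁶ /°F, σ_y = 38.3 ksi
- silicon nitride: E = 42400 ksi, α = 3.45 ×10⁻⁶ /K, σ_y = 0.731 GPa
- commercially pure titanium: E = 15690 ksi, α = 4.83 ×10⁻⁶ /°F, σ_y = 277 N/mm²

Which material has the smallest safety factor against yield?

Converting E to GPa, α to ×10⁻⁶/K, σ_y to MPa, then σ and n for each:
  nickel superalloy: E = 201.0, α = 12.2, σ_y = 932.0 → σ = 360 MPa, n = 2.59
  low-carbon steel: E = 201.9, α = 11.7, σ_y = 264.1 → σ = 348 MPa, n = 0.759
  silicon nitride: E = 292.3, α = 3.45, σ_y = 731.0 → σ = 148 MPa, n = 4.93
  commercially pure titanium: E = 108.2, α = 8.69, σ_y = 277.0 → σ = 138 MPa, n = 2.00
The minimum is low-carbon steel at n = 0.759.

low-carbon steel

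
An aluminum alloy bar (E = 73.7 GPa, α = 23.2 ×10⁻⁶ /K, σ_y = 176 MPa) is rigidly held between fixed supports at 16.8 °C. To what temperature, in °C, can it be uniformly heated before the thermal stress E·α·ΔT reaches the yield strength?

120 °C

E·α·ΔT = 176.0 MPa ⇒ ΔT = 176.0 / (73.70×10³ × 23.2×10⁻⁶) = 102.9 K.
T = 16.8 + 102.9 = 119.7 °C.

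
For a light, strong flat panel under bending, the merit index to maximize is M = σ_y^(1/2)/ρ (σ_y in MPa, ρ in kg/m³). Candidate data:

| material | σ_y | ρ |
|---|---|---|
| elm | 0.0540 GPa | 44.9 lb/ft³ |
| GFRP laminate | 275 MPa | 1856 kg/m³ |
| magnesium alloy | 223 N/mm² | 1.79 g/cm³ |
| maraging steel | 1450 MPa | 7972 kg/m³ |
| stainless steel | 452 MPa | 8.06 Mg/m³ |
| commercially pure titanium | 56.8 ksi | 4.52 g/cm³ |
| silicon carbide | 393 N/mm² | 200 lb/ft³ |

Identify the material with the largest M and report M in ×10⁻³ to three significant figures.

elm, M = 10.2×10⁻³

Putting every candidate on a common basis:
  elm: σ_y = 54.00 MPa, ρ = 719.2 kg/m³
  GFRP laminate: σ_y = 275.0 MPa, ρ = 1856 kg/m³
  magnesium alloy: σ_y = 223.0 MPa, ρ = 1790 kg/m³
  maraging steel: σ_y = 1450 MPa, ρ = 7972 kg/m³
  stainless steel: σ_y = 452.0 MPa, ρ = 8060 kg/m³
  commercially pure titanium: σ_y = 391.6 MPa, ρ = 4520 kg/m³
  silicon carbide: σ_y = 393.0 MPa, ρ = 3204 kg/m³
  elm: M = 10.2×10⁻³
  GFRP laminate: M = 8.93×10⁻³
  magnesium alloy: M = 8.34×10⁻³
  silicon carbide: M = 6.19×10⁻³
  maraging steel: M = 4.78×10⁻³
  commercially pure titanium: M = 4.38×10⁻³
  stainless steel: M = 2.64×10⁻³
Highest index: elm.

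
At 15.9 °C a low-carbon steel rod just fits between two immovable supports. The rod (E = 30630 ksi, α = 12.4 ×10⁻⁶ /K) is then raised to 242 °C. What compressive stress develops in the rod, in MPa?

592 MPa

E = 30630 ksi = 211.2 GPa.
ΔT = 226.1 K. Constrained thermal stress σ = E·α·ΔT = 211.2×10³ MPa × 12.4×10⁻⁶ × 226.1 = 592 MPa (compressive).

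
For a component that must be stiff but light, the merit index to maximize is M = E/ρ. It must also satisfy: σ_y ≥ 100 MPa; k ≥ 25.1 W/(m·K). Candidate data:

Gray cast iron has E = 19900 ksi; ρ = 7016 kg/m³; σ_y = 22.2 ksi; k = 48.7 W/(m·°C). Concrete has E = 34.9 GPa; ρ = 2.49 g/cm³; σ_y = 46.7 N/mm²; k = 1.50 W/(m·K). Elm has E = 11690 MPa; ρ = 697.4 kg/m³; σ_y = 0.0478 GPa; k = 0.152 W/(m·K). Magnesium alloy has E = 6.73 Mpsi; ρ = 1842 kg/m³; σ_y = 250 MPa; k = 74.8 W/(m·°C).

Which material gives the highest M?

magnesium alloy

Screen on constraints: σ_y ≥ 100 MPa; k ≥ 25.1 W/(m·K). Survivors: gray cast iron, magnesium alloy.
In SI units:
  gray cast iron: E = 137.2 GPa, ρ = 7016 kg/m³
  magnesium alloy: E = 46.40 GPa, ρ = 1842 kg/m³
  magnesium alloy: M = 25.2 MN·m/kg
  gray cast iron: M = 19.6 MN·m/kg
Highest index: magnesium alloy.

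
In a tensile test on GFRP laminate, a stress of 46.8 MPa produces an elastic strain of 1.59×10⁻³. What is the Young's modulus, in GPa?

E = σ/ε = 46.8 MPa / 1.59×10⁻³ = 29430 MPa = 29.4 GPa.

29.4 GPa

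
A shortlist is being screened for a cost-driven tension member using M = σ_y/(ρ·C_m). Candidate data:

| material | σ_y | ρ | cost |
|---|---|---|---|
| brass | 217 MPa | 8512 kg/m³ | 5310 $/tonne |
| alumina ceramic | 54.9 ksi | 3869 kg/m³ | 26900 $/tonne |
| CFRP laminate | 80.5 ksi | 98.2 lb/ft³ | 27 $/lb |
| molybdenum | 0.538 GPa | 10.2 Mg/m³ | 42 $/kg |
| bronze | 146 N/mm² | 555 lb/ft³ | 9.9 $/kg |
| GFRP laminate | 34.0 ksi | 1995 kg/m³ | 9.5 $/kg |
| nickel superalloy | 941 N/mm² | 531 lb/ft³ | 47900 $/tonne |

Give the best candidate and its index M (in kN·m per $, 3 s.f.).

GFRP laminate, M = 12.4 kN·m per $

In SI units:
  brass: σ_y = 217.0 MPa, ρ = 8512 kg/m³, cost = 5.310 $/kg
  alumina ceramic: σ_y = 378.5 MPa, ρ = 3869 kg/m³, cost = 26.90 $/kg
  CFRP laminate: σ_y = 555.0 MPa, ρ = 1573 kg/m³, cost = 59.52 $/kg
  molybdenum: σ_y = 538.0 MPa, ρ = 10200 kg/m³, cost = 42.00 $/kg
  bronze: σ_y = 146.0 MPa, ρ = 8890 kg/m³, cost = 9.900 $/kg
  GFRP laminate: σ_y = 234.4 MPa, ρ = 1995 kg/m³, cost = 9.500 $/kg
  nickel superalloy: σ_y = 941.0 MPa, ρ = 8506 kg/m³, cost = 47.90 $/kg
  GFRP laminate: M = 12.4 kN·m per $
  CFRP laminate: M = 5.93 kN·m per $
  brass: M = 4.80 kN·m per $
  alumina ceramic: M = 3.64 kN·m per $
  nickel superalloy: M = 2.31 kN·m per $
  bronze: M = 1.66 kN·m per $
  molybdenum: M = 1.26 kN·m per $
Highest index: GFRP laminate.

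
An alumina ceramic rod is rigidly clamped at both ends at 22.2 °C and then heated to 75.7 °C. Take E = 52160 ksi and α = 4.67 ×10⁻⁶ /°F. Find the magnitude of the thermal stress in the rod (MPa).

162 MPa

E = 52160 ksi = 359.6 GPa.
α = 4.67×10⁻⁶/°F × 9/5 = 8.41×10⁻⁶/K.
ΔT = 53.50 K. Constrained thermal stress σ = E·α·ΔT = 359.6×10³ MPa × 8.41×10⁻⁶ × 53.50 = 162 MPa (compressive).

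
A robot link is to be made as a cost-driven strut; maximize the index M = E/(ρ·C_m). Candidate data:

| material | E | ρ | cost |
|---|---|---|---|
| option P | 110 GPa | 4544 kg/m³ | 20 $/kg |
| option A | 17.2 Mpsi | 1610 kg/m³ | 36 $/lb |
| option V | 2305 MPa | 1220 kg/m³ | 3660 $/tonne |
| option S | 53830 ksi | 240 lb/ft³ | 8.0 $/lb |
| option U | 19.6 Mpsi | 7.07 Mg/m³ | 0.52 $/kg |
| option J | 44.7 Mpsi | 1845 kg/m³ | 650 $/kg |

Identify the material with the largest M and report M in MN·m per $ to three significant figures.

Normalizing units and computing the index:
  option P: E = 110.0 GPa, ρ = 4544 kg/m³, cost = 20.00 $/kg
  option A: E = 118.6 GPa, ρ = 1610 kg/m³, cost = 79.37 $/kg
  option V: E = 2.305 GPa, ρ = 1220 kg/m³, cost = 3.660 $/kg
  option S: E = 371.1 GPa, ρ = 3844 kg/m³, cost = 17.64 $/kg
  option U: E = 135.1 GPa, ρ = 7070 kg/m³, cost = 0.5200 $/kg
  option J: E = 308.2 GPa, ρ = 1845 kg/m³, cost = 650.0 $/kg
  option U: M = 36.8 MN·m per $
  option S: M = 5.47 MN·m per $
  option P: M = 1.21 MN·m per $
  option A: M = 0.928 MN·m per $
  option V: M = 0.516 MN·m per $
  option J: M = 0.257 MN·m per $
Option U ranks first.

option U, M = 36.8 MN·m per $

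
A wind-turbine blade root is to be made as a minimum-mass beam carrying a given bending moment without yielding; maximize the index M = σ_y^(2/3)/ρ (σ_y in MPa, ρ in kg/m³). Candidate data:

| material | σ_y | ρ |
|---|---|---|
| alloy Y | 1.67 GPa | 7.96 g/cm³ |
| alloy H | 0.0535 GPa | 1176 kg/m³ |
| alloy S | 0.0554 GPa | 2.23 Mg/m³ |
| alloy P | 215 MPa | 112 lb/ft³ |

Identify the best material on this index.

Normalizing units and computing the index:
  alloy Y: σ_y = 1670 MPa, ρ = 7960 kg/m³
  alloy H: σ_y = 53.50 MPa, ρ = 1176 kg/m³
  alloy S: σ_y = 55.40 MPa, ρ = 2230 kg/m³
  alloy P: σ_y = 215.0 MPa, ρ = 1794 kg/m³
  alloy P: M = 20.0×10⁻³
  alloy Y: M = 17.7×10⁻³
  alloy H: M = 12.1×10⁻³
  alloy S: M = 6.52×10⁻³
The maximum is for alloy P.

alloy P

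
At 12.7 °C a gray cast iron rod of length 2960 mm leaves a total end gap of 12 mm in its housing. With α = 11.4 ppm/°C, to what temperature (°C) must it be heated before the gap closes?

368 °C

α·L₀·ΔT = 12.0 mm ⇒ ΔT = 12.0 / (11.4×10⁻⁶ × 2960.0) = 355.6 K.
T = 12.7 + 355.6 = 368.3 °C.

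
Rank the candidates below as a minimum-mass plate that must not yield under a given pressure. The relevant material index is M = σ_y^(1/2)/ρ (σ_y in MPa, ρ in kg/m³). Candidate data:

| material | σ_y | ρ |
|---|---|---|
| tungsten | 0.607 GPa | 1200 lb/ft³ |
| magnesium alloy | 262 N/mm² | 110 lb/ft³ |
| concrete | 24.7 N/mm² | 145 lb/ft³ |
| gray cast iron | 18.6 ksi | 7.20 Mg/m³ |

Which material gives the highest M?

Putting every candidate on a common basis:
  tungsten: σ_y = 607.0 MPa, ρ = 19220 kg/m³
  magnesium alloy: σ_y = 262.0 MPa, ρ = 1762 kg/m³
  concrete: σ_y = 24.70 MPa, ρ = 2323 kg/m³
  gray cast iron: σ_y = 128.2 MPa, ρ = 7200 kg/m³
  magnesium alloy: M = 9.19×10⁻³
  concrete: M = 2.14×10⁻³
  gray cast iron: M = 1.57×10⁻³
  tungsten: M = 1.28×10⁻³
The maximum is for magnesium alloy.

magnesium alloy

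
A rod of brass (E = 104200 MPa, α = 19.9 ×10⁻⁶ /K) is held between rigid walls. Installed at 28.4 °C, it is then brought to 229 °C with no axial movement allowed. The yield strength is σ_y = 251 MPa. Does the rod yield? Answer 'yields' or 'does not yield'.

E = 104200 MPa = 104.2 GPa.
ΔT = 200.6 K. Constrained thermal stress σ = E·α·ΔT = 104.2×10³ MPa × 19.9×10⁻⁶ × 200.6 = 416 MPa (compressive).
Compare to σ_y = 251 MPa: σ ≥ σ_y, so it yields.

yields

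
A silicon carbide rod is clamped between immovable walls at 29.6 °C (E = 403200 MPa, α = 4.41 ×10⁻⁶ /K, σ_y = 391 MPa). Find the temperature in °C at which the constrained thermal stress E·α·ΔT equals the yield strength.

E = 403200 MPa = 403.2 GPa.
E·α·ΔT = 391.0 MPa ⇒ ΔT = 391.0 / (403.2×10³ × 4.41×10⁻⁶) = 219.9 K.
T = 29.6 + 219.9 = 249.5 °C.

249 °C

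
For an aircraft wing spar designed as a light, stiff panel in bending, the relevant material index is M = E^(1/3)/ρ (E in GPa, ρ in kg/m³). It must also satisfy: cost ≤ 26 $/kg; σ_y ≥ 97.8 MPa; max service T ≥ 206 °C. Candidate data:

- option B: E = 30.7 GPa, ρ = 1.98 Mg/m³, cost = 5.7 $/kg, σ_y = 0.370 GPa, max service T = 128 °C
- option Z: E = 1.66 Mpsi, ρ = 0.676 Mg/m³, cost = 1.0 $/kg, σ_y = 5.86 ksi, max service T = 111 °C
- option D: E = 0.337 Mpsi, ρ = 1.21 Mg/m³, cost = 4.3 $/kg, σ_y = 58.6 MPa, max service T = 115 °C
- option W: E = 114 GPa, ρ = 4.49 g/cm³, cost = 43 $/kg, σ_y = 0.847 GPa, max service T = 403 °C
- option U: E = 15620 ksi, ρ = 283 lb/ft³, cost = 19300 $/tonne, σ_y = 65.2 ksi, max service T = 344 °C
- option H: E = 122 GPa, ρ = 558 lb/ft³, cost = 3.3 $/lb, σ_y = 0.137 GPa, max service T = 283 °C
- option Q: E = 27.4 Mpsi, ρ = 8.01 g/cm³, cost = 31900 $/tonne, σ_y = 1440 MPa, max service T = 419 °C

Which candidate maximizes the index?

option U

Screen on constraints: cost ≤ 26 $/kg; σ_y ≥ 97.8 MPa; max service T ≥ 206 °C. Survivors: option U, option H.
Convert each candidate to consistent units, then evaluate M:
  option U: E = 107.7 GPa, ρ = 4533 kg/m³
  option H: E = 122.0 GPa, ρ = 8938 kg/m³
  option U: M = 1.05×10⁻³
  option H: M = 0.555×10⁻³
Highest index: option U.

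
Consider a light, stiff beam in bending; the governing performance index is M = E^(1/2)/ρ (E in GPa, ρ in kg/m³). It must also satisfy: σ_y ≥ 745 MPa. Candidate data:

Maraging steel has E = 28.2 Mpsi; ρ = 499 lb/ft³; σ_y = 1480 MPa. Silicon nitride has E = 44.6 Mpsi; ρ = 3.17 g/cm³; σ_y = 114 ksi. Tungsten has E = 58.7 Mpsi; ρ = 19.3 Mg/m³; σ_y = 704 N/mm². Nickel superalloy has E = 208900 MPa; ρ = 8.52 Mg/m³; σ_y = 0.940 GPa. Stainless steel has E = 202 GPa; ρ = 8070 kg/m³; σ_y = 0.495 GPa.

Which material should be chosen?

silicon nitride

Screen on constraints: σ_y ≥ 745 MPa. Survivors: maraging steel, silicon nitride, nickel superalloy.
In SI units:
  maraging steel: E = 194.4 GPa, ρ = 7993 kg/m³
  silicon nitride: E = 307.5 GPa, ρ = 3170 kg/m³
  nickel superalloy: E = 208.9 GPa, ρ = 8520 kg/m³
  silicon nitride: M = 5.53×10⁻³
  maraging steel: M = 1.74×10⁻³
  nickel superalloy: M = 1.70×10⁻³
Silicon nitride ranks first.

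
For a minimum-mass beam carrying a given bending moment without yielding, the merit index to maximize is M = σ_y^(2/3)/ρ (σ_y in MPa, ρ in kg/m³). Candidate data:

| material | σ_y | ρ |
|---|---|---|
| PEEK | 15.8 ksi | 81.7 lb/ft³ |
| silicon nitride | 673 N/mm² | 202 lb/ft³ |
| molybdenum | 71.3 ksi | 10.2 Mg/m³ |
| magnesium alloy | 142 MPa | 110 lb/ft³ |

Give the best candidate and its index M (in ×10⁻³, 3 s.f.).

In SI units:
  PEEK: σ_y = 108.9 MPa, ρ = 1309 kg/m³
  silicon nitride: σ_y = 673.0 MPa, ρ = 3236 kg/m³
  molybdenum: σ_y = 491.6 MPa, ρ = 10200 kg/m³
  magnesium alloy: σ_y = 142.0 MPa, ρ = 1762 kg/m³
  silicon nitride: M = 23.7×10⁻³
  PEEK: M = 17.4×10⁻³
  magnesium alloy: M = 15.4×10⁻³
  molybdenum: M = 6.11×10⁻³
Silicon nitride ranks first.

silicon nitride, M = 23.7×10⁻³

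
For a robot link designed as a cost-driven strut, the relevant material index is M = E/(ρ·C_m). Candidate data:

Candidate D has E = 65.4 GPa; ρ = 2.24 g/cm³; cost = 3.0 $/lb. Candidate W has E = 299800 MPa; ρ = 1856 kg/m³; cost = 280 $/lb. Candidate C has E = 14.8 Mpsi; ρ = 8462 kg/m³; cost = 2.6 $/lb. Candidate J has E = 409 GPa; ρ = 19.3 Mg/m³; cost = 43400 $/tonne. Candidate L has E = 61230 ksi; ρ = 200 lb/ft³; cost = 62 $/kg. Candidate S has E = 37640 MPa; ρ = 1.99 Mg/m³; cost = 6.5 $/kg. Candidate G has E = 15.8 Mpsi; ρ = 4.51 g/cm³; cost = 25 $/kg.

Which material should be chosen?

Normalizing units and computing the index:
  candidate D: E = 65.40 GPa, ρ = 2240 kg/m³, cost = 6.614 $/kg
  candidate W: E = 299.8 GPa, ρ = 1856 kg/m³, cost = 617.3 $/kg
  candidate C: E = 102.0 GPa, ρ = 8462 kg/m³, cost = 5.732 $/kg
  candidate J: E = 409.0 GPa, ρ = 19300 kg/m³, cost = 43.40 $/kg
  candidate L: E = 422.2 GPa, ρ = 3204 kg/m³, cost = 62.00 $/kg
  candidate S: E = 37.64 GPa, ρ = 1990 kg/m³, cost = 6.500 $/kg
  candidate G: E = 108.9 GPa, ρ = 4510 kg/m³, cost = 25.00 $/kg
  candidate D: M = 4.41 MN·m per $
  candidate S: M = 2.91 MN·m per $
  candidate L: M = 2.13 MN·m per $
  candidate C: M = 2.10 MN·m per $
  candidate G: M = 0.966 MN·m per $
  candidate J: M = 0.488 MN·m per $
  candidate W: M = 0.262 MN·m per $
Candidate D ranks first.

candidate D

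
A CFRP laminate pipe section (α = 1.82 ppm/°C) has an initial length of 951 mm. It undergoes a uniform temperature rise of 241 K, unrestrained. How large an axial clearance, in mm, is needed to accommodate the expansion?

ΔL = α·L₀·ΔT = 1.82×10⁻⁶ × 951 mm × 241.0 K = 0.417 mm.

0.417 mm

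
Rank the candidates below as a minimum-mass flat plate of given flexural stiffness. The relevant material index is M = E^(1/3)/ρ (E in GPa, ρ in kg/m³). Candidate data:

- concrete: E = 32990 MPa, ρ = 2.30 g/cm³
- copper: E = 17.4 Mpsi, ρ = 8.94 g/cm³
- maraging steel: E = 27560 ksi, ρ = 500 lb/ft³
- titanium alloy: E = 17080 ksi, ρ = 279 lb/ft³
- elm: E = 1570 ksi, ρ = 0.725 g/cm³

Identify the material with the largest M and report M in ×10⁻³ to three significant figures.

elm, M = 3.05×10⁻³

Putting every candidate on a common basis:
  concrete: E = 32.99 GPa, ρ = 2300 kg/m³
  copper: E = 120.0 GPa, ρ = 8940 kg/m³
  maraging steel: E = 190.0 GPa, ρ = 8009 kg/m³
  titanium alloy: E = 117.8 GPa, ρ = 4469 kg/m³
  elm: E = 10.82 GPa, ρ = 725.0 kg/m³
  elm: M = 3.05×10⁻³
  concrete: M = 1.39×10⁻³
  titanium alloy: M = 1.10×10⁻³
  maraging steel: M = 0.718×10⁻³
  copper: M = 0.552×10⁻³
Highest index: elm.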